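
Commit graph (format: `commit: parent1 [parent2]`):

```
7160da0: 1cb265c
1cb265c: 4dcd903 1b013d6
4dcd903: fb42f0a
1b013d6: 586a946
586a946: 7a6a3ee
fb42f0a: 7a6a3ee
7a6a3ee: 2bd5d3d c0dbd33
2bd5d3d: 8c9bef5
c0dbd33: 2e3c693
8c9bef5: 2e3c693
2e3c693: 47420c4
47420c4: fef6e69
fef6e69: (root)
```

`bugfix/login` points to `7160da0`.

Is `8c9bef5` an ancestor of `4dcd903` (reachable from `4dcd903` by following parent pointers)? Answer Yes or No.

Ancestors of 4dcd903 (commits reachable by following parents): {2bd5d3d, 2e3c693, 47420c4, 4dcd903, 7a6a3ee, 8c9bef5, c0dbd33, fb42f0a, fef6e69}.
8c9bef5 is in that set, so it is an ancestor of 4dcd903.

Yes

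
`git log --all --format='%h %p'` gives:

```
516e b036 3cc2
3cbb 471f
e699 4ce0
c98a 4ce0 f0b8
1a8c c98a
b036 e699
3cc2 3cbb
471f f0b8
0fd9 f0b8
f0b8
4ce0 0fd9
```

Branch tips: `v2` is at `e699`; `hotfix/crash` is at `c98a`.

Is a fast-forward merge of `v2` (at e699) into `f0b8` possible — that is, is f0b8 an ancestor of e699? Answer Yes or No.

A fast-forward from f0b8 to e699 is possible iff f0b8 is an ancestor of e699.
Ancestors of e699: {0fd9, 4ce0, e699, f0b8}.
f0b8 is among them, so fast-forward is possible.

Yes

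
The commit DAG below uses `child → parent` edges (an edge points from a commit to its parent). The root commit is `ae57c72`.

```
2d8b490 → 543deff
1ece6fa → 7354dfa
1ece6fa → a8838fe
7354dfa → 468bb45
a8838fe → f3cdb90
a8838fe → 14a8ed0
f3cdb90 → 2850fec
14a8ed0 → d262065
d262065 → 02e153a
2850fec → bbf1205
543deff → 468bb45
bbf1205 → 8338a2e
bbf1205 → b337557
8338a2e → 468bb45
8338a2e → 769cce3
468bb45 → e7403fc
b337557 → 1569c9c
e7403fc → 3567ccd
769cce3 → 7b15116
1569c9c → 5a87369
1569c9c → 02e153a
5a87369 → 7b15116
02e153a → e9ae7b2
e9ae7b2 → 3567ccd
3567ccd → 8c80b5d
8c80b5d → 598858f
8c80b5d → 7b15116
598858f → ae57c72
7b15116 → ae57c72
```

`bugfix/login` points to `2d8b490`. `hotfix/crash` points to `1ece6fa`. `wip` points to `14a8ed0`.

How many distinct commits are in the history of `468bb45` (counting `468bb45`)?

7

Walking parent pointers from 468bb45: reachable set = {3567ccd, 468bb45, 598858f, 7b15116, 8c80b5d, ae57c72, e7403fc}.
That is 7 commits.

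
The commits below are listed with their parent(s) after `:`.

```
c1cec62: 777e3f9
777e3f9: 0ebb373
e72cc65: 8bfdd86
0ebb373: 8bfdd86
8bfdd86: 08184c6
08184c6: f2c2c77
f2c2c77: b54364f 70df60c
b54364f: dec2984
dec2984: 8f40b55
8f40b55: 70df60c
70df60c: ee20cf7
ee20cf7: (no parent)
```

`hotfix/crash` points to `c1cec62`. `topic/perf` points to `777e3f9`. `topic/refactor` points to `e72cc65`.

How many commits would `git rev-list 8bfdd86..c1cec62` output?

3

Reachable from c1cec62: {08184c6, 0ebb373, 70df60c, 777e3f9, 8bfdd86, 8f40b55, b54364f, c1cec62, dec2984, ee20cf7, f2c2c77}.
Reachable from 8bfdd86: {08184c6, 70df60c, 8bfdd86, 8f40b55, b54364f, dec2984, ee20cf7, f2c2c77}.
In c1cec62's history but not 8bfdd86's: {0ebb373, 777e3f9, c1cec62} — 3 commits.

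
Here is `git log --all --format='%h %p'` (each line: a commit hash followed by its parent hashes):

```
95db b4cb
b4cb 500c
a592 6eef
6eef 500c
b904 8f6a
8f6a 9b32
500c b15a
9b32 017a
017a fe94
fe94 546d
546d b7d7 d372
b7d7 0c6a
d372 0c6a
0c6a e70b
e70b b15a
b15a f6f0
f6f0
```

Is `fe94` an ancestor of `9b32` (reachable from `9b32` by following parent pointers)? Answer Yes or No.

Yes

Ancestors of 9b32 (commits reachable by following parents): {017a, 0c6a, 546d, 9b32, b15a, b7d7, d372, e70b, f6f0, fe94}.
fe94 is in that set, so it is an ancestor of 9b32.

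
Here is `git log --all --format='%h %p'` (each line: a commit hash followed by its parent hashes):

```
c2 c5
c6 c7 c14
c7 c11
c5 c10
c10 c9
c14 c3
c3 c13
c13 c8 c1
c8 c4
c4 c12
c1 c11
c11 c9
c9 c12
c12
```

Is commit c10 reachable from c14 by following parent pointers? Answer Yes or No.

No

Ancestors of c14: {c1, c11, c12, c13, c14, c3, c4, c8, c9}.
c10 is not in that set, so it is not an ancestor of c14.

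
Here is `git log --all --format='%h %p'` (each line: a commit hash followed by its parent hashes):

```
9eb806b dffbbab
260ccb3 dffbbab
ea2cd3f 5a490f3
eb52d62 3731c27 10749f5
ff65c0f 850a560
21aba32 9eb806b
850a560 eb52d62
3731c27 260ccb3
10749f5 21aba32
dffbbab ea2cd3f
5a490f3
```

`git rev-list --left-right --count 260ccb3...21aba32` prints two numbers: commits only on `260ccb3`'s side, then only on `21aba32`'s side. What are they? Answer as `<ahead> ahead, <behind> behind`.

Reachable from 260ccb3: {260ccb3, 5a490f3, dffbbab, ea2cd3f}.
Reachable from 21aba32: {21aba32, 5a490f3, 9eb806b, dffbbab, ea2cd3f}.
Only in 260ccb3's history (ahead): {260ccb3} — 1.
Only in 21aba32's history (behind): {21aba32, 9eb806b} — 2.

1 ahead, 2 behind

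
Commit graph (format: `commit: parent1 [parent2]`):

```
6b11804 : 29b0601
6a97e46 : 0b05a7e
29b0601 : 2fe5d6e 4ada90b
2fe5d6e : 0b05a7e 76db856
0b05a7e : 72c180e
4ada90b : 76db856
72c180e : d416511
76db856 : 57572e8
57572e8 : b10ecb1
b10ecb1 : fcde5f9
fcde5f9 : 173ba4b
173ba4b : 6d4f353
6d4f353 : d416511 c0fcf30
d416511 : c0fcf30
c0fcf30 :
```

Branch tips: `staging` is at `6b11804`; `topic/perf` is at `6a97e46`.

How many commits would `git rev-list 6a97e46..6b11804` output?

10

Reachable from 6b11804: {0b05a7e, 173ba4b, 29b0601, 2fe5d6e, 4ada90b, 57572e8, 6b11804, 6d4f353, 72c180e, 76db856, b10ecb1, c0fcf30, d416511, fcde5f9}.
Reachable from 6a97e46: {0b05a7e, 6a97e46, 72c180e, c0fcf30, d416511}.
In 6b11804's history but not 6a97e46's: {173ba4b, 29b0601, 2fe5d6e, 4ada90b, 57572e8, 6b11804, 6d4f353, 76db856, b10ecb1, fcde5f9} — 10 commits.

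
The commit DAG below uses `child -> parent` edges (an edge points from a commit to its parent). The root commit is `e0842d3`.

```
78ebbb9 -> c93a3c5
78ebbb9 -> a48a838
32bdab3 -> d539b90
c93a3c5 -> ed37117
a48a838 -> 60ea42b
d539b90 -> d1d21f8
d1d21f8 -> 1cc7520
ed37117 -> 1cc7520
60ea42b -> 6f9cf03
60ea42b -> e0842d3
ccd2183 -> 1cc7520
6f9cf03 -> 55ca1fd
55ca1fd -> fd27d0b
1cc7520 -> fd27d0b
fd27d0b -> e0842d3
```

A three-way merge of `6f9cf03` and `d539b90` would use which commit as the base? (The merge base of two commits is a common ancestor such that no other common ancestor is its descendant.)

Ancestors of 6f9cf03: {55ca1fd, 6f9cf03, e0842d3, fd27d0b}.
Ancestors of d539b90: {1cc7520, d1d21f8, d539b90, e0842d3, fd27d0b}.
Common ancestors: {e0842d3, fd27d0b}.
Among these, fd27d0b is not an ancestor of any other common ancestor — it is the merge base.

fd27d0b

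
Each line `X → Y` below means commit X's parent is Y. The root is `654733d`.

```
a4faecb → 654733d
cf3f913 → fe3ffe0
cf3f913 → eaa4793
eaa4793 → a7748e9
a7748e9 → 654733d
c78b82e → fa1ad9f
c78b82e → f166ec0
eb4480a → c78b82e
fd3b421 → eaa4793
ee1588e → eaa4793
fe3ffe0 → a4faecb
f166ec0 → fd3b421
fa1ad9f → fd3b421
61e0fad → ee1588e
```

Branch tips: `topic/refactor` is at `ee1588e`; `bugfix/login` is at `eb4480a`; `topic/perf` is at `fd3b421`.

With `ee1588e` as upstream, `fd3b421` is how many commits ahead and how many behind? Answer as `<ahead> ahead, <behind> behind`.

1 ahead, 1 behind

Reachable from fd3b421: {654733d, a7748e9, eaa4793, fd3b421}.
Reachable from ee1588e: {654733d, a7748e9, eaa4793, ee1588e}.
Only in fd3b421's history (ahead): {fd3b421} — 1.
Only in ee1588e's history (behind): {ee1588e} — 1.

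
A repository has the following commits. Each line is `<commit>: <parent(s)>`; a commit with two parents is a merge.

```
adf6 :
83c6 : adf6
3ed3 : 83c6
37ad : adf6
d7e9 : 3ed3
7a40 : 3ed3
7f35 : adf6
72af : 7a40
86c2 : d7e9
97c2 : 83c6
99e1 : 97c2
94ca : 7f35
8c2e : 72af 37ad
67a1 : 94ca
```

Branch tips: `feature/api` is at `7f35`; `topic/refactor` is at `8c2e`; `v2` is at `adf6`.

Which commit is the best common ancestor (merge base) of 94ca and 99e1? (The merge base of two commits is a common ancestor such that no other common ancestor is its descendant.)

adf6

Ancestors of 94ca: {7f35, 94ca, adf6}.
Ancestors of 99e1: {83c6, 97c2, 99e1, adf6}.
Common ancestors: {adf6}.
The only common ancestor is adf6, so it is the merge base.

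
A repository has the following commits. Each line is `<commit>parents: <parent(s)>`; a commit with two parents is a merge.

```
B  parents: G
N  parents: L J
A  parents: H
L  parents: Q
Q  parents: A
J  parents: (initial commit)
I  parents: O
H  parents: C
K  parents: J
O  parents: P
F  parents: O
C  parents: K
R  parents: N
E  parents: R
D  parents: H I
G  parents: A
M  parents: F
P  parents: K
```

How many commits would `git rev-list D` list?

Walking parent pointers from D: reachable set = {C, D, H, I, J, K, O, P}.
That is 8 commits.

8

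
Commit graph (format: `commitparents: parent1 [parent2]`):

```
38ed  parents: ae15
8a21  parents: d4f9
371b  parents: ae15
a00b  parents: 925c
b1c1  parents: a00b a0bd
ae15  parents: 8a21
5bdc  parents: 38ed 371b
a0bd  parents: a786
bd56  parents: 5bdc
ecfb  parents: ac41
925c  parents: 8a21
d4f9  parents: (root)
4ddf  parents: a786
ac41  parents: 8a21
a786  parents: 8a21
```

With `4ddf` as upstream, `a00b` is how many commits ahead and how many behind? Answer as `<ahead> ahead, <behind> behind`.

Reachable from a00b: {8a21, 925c, a00b, d4f9}.
Reachable from 4ddf: {4ddf, 8a21, a786, d4f9}.
Only in a00b's history (ahead): {925c, a00b} — 2.
Only in 4ddf's history (behind): {4ddf, a786} — 2.

2 ahead, 2 behind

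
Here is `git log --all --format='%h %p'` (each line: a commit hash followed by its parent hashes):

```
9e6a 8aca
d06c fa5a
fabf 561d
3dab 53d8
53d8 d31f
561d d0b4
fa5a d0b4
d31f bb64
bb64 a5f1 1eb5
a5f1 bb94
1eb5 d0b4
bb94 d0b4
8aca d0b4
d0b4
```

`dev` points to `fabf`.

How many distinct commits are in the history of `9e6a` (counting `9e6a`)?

3

Walking parent pointers from 9e6a: reachable set = {8aca, 9e6a, d0b4}.
That is 3 commits.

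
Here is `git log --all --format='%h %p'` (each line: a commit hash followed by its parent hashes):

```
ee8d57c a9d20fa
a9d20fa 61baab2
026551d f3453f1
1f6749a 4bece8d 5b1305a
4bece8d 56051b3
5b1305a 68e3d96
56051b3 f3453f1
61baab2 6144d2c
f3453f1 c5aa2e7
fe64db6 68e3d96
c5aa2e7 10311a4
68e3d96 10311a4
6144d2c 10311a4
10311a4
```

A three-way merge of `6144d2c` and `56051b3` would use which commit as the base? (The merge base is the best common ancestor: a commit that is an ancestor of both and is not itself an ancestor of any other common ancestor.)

10311a4

Ancestors of 6144d2c: {10311a4, 6144d2c}.
Ancestors of 56051b3: {10311a4, 56051b3, c5aa2e7, f3453f1}.
Common ancestors: {10311a4}.
The only common ancestor is 10311a4, so it is the merge base.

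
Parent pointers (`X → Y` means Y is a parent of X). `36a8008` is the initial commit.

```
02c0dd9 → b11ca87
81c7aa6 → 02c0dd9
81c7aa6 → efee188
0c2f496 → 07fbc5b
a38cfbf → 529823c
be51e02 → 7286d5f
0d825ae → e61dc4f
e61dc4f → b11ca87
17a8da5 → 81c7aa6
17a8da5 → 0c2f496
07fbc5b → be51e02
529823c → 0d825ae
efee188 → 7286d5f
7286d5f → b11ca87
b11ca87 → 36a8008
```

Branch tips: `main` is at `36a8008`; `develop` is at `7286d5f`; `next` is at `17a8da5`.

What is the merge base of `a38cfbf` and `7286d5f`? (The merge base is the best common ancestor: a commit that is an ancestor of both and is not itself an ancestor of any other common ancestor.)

b11ca87

Ancestors of a38cfbf: {0d825ae, 36a8008, 529823c, a38cfbf, b11ca87, e61dc4f}.
Ancestors of 7286d5f: {36a8008, 7286d5f, b11ca87}.
Common ancestors: {36a8008, b11ca87}.
Among these, b11ca87 is not an ancestor of any other common ancestor — it is the merge base.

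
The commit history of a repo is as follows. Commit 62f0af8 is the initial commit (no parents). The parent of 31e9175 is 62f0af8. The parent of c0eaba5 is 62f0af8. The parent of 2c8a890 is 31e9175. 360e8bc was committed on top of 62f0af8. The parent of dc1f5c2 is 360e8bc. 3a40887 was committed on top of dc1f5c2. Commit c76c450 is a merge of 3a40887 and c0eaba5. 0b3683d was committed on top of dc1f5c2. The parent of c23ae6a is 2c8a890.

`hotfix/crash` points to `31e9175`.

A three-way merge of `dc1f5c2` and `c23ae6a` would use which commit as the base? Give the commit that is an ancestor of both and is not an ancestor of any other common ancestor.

Ancestors of dc1f5c2: {360e8bc, 62f0af8, dc1f5c2}.
Ancestors of c23ae6a: {2c8a890, 31e9175, 62f0af8, c23ae6a}.
Common ancestors: {62f0af8}.
The only common ancestor is 62f0af8, so it is the merge base.

62f0af8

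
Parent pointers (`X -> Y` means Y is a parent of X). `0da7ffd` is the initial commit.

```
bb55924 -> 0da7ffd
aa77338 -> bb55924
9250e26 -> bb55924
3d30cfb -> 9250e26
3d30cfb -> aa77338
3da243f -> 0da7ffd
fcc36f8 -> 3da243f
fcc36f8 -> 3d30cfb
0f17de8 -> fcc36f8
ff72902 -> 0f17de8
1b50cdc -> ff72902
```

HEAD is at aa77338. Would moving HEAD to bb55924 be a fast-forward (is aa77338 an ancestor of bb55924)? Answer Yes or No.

A fast-forward from aa77338 to bb55924 is possible iff aa77338 is an ancestor of bb55924.
Ancestors of bb55924: {0da7ffd, bb55924}.
aa77338 is not among them, so fast-forward is not possible.

No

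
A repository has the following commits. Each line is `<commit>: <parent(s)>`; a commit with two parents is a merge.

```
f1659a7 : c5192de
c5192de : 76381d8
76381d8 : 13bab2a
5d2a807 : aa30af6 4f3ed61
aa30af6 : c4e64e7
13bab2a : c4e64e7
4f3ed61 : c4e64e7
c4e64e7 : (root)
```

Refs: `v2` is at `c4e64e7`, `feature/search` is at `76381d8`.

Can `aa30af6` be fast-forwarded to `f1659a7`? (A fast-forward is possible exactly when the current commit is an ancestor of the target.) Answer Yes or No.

A fast-forward from aa30af6 to f1659a7 is possible iff aa30af6 is an ancestor of f1659a7.
Ancestors of f1659a7: {13bab2a, 76381d8, c4e64e7, c5192de, f1659a7}.
aa30af6 is not among them, so fast-forward is not possible.

No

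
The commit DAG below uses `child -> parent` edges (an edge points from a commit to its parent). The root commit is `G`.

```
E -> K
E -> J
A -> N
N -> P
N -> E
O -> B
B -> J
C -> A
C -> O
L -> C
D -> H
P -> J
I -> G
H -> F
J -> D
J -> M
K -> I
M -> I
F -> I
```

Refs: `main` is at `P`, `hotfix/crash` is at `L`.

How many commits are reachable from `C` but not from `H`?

Reachable from C: {A, B, C, D, E, F, G, H, I, J, K, M, N, O, P}.
Reachable from H: {F, G, H, I}.
In C's history but not H's: {A, B, C, D, E, J, K, M, N, O, P} — 11 commits.

11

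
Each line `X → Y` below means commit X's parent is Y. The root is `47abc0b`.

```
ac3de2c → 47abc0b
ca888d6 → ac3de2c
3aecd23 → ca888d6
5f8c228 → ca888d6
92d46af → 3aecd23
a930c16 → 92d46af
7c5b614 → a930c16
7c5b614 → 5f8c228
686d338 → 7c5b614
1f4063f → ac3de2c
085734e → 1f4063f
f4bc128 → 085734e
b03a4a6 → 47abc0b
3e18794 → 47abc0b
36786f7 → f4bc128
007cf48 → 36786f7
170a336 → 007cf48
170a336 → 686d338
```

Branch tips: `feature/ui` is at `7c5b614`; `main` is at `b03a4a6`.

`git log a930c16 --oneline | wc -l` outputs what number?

6

Walking parent pointers from a930c16: reachable set = {3aecd23, 47abc0b, 92d46af, a930c16, ac3de2c, ca888d6}.
That is 6 commits.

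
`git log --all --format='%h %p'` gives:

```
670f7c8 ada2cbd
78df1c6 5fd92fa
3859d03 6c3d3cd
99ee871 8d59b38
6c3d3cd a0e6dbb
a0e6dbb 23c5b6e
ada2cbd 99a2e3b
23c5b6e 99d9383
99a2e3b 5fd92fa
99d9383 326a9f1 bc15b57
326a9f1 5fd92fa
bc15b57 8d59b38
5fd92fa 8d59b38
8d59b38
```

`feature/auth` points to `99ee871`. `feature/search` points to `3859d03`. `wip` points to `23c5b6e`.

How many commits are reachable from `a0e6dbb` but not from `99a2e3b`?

5

Reachable from a0e6dbb: {23c5b6e, 326a9f1, 5fd92fa, 8d59b38, 99d9383, a0e6dbb, bc15b57}.
Reachable from 99a2e3b: {5fd92fa, 8d59b38, 99a2e3b}.
In a0e6dbb's history but not 99a2e3b's: {23c5b6e, 326a9f1, 99d9383, a0e6dbb, bc15b57} — 5 commits.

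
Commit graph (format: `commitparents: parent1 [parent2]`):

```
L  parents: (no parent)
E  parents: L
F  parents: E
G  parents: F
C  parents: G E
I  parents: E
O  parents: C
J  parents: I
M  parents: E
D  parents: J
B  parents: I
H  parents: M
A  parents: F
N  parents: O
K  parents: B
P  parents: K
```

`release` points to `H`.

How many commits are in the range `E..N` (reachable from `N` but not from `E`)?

5

Reachable from N: {C, E, F, G, L, N, O}.
Reachable from E: {E, L}.
In N's history but not E's: {C, F, G, N, O} — 5 commits.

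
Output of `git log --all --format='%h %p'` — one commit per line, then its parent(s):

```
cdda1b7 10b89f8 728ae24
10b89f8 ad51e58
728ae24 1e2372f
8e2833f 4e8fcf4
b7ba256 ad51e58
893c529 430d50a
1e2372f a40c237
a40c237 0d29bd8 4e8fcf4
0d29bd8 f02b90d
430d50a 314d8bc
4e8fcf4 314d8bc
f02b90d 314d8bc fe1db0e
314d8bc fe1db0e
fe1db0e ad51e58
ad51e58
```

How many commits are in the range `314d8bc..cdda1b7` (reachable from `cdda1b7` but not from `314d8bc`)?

8

Reachable from cdda1b7: {0d29bd8, 10b89f8, 1e2372f, 314d8bc, 4e8fcf4, 728ae24, a40c237, ad51e58, cdda1b7, f02b90d, fe1db0e}.
Reachable from 314d8bc: {314d8bc, ad51e58, fe1db0e}.
In cdda1b7's history but not 314d8bc's: {0d29bd8, 10b89f8, 1e2372f, 4e8fcf4, 728ae24, a40c237, cdda1b7, f02b90d} — 8 commits.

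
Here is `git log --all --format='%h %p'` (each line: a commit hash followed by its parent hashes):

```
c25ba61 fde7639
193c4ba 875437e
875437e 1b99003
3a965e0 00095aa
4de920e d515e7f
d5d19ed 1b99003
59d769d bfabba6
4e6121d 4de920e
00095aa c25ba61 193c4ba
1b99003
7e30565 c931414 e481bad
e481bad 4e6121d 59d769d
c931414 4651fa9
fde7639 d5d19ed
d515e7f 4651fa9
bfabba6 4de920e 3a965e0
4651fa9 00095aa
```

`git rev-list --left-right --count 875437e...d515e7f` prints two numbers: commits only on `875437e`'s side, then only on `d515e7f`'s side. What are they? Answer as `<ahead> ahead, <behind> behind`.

Reachable from 875437e: {1b99003, 875437e}.
Reachable from d515e7f: {00095aa, 193c4ba, 1b99003, 4651fa9, 875437e, c25ba61, d515e7f, d5d19ed, fde7639}.
Only in 875437e's history (ahead): {} — 0.
Only in d515e7f's history (behind): {00095aa, 193c4ba, 4651fa9, c25ba61, d515e7f, d5d19ed, fde7639} — 7.

0 ahead, 7 behind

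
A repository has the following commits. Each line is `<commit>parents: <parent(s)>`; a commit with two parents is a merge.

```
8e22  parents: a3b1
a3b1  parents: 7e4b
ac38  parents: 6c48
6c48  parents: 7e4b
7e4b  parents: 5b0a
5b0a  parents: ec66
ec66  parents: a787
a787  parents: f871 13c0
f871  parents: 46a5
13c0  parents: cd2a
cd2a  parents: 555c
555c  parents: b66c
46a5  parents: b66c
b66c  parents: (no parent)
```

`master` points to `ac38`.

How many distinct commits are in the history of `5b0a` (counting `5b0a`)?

Walking parent pointers from 5b0a: reachable set = {13c0, 46a5, 555c, 5b0a, a787, b66c, cd2a, ec66, f871}.
That is 9 commits.

9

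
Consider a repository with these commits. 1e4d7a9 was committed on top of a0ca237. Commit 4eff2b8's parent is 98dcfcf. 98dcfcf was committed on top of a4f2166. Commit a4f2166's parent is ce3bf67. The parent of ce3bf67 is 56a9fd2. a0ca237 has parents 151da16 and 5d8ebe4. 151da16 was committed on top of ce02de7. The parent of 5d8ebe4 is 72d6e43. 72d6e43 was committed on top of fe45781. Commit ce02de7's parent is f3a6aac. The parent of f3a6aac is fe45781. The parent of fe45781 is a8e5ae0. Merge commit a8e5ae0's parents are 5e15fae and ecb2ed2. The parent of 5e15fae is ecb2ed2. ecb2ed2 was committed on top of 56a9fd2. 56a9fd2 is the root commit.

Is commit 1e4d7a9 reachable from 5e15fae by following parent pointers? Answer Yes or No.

No

Ancestors of 5e15fae: {56a9fd2, 5e15fae, ecb2ed2}.
1e4d7a9 is not in that set, so it is not an ancestor of 5e15fae.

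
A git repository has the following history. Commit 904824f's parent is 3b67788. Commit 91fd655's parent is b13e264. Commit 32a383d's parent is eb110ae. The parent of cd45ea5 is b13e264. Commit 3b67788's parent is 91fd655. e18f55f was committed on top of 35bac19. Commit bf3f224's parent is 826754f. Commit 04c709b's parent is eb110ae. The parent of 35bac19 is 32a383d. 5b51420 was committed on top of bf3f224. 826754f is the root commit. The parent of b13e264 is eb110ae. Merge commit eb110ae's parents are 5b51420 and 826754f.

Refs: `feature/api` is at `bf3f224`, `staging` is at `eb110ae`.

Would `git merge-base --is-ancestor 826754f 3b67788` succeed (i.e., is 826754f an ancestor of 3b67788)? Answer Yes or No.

Yes

Ancestors of 3b67788 (commits reachable by following parents): {3b67788, 5b51420, 826754f, 91fd655, b13e264, bf3f224, eb110ae}.
826754f is in that set, so it is an ancestor of 3b67788.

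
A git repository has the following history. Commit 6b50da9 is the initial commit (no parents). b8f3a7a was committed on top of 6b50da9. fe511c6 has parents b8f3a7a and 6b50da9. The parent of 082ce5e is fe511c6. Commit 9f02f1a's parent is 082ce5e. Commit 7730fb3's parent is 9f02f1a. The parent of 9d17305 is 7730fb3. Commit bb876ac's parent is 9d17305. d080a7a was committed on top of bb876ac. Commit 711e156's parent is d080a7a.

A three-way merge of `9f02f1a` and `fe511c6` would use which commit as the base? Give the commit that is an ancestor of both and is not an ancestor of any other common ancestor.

Ancestors of 9f02f1a: {082ce5e, 6b50da9, 9f02f1a, b8f3a7a, fe511c6}.
Ancestors of fe511c6: {6b50da9, b8f3a7a, fe511c6}.
Common ancestors: {6b50da9, b8f3a7a, fe511c6}.
Among these, fe511c6 is not an ancestor of any other common ancestor — it is the merge base.

fe511c6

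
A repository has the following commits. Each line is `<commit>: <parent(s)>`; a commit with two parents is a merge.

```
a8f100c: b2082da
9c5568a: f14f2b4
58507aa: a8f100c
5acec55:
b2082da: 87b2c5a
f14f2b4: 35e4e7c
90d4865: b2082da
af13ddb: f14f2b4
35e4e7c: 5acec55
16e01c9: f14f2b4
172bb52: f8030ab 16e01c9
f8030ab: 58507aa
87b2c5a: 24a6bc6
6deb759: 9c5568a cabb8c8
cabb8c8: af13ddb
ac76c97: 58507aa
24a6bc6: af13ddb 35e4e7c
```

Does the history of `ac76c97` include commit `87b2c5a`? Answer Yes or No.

Yes

Ancestors of ac76c97 (commits reachable by following parents): {24a6bc6, 35e4e7c, 58507aa, 5acec55, 87b2c5a, a8f100c, ac76c97, af13ddb, b2082da, f14f2b4}.
87b2c5a is in that set, so it is an ancestor of ac76c97.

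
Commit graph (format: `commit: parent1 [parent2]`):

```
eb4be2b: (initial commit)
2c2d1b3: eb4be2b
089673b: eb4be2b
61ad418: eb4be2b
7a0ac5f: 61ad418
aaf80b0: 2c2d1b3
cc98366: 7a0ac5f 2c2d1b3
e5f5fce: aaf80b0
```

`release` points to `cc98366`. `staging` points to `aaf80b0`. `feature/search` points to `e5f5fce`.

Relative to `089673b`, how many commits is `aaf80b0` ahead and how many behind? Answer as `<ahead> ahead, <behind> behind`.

2 ahead, 1 behind

Reachable from aaf80b0: {2c2d1b3, aaf80b0, eb4be2b}.
Reachable from 089673b: {089673b, eb4be2b}.
Only in aaf80b0's history (ahead): {2c2d1b3, aaf80b0} — 2.
Only in 089673b's history (behind): {089673b} — 1.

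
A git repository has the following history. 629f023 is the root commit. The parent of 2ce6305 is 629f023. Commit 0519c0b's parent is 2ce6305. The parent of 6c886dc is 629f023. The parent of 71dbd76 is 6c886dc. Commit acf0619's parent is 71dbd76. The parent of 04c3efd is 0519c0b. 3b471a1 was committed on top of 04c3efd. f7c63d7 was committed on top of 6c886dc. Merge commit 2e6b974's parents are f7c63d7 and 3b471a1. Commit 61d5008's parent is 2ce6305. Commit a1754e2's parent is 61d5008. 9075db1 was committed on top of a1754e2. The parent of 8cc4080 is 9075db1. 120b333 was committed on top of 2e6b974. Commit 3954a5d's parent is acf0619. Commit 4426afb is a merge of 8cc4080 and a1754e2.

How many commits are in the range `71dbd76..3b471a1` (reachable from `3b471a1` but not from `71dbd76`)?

Reachable from 3b471a1: {04c3efd, 0519c0b, 2ce6305, 3b471a1, 629f023}.
Reachable from 71dbd76: {629f023, 6c886dc, 71dbd76}.
In 3b471a1's history but not 71dbd76's: {04c3efd, 0519c0b, 2ce6305, 3b471a1} — 4 commits.

4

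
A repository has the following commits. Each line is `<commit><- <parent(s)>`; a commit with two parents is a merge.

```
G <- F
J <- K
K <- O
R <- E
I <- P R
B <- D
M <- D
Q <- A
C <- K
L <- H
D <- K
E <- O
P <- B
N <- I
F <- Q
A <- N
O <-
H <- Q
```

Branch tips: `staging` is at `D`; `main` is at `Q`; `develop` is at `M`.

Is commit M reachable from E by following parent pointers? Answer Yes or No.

Ancestors of E: {E, O}.
M is not in that set, so it is not an ancestor of E.

No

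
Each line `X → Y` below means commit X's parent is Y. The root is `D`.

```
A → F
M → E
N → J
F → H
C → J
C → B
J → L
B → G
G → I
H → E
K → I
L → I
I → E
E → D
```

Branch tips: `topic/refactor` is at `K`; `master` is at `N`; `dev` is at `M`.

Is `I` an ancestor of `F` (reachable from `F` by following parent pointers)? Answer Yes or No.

Ancestors of F: {D, E, F, H}.
I is not in that set, so it is not an ancestor of F.

No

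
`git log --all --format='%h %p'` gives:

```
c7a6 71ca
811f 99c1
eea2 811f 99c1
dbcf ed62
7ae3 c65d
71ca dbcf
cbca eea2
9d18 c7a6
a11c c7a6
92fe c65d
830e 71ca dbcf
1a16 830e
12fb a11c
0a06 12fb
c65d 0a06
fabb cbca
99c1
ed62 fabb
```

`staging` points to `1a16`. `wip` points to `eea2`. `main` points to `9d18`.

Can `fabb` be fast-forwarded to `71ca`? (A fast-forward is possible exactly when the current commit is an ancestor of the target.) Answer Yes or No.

A fast-forward from fabb to 71ca is possible iff fabb is an ancestor of 71ca.
Ancestors of 71ca: {71ca, 811f, 99c1, cbca, dbcf, ed62, eea2, fabb}.
fabb is among them, so fast-forward is possible.

Yes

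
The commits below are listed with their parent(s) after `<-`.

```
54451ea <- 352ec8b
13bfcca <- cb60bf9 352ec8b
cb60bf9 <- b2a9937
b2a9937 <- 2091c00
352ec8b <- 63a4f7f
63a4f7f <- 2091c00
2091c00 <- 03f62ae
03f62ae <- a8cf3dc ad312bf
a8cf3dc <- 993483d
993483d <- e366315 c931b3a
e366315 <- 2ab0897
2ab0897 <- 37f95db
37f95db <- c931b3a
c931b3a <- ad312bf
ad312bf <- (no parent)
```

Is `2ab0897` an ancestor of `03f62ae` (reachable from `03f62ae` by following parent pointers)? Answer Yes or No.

Yes

Ancestors of 03f62ae (commits reachable by following parents): {03f62ae, 2ab0897, 37f95db, 993483d, a8cf3dc, ad312bf, c931b3a, e366315}.
2ab0897 is in that set, so it is an ancestor of 03f62ae.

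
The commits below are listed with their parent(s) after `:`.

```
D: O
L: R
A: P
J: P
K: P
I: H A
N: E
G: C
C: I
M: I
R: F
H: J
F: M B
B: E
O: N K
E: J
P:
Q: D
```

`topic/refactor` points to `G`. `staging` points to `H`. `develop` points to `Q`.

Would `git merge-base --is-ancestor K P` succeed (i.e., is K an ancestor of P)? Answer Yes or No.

No

Ancestors of P: {P}.
K is not in that set, so it is not an ancestor of P.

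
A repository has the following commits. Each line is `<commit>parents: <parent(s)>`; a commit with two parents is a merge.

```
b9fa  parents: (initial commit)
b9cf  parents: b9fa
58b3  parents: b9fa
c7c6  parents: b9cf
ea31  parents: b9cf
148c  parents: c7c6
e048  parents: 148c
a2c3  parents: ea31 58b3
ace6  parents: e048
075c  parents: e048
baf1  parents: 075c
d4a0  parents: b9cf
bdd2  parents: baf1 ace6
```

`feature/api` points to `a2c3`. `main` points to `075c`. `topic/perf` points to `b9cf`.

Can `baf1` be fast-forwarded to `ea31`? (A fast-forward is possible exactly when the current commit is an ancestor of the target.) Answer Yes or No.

No

A fast-forward from baf1 to ea31 is possible iff baf1 is an ancestor of ea31.
Ancestors of ea31: {b9cf, b9fa, ea31}.
baf1 is not among them, so fast-forward is not possible.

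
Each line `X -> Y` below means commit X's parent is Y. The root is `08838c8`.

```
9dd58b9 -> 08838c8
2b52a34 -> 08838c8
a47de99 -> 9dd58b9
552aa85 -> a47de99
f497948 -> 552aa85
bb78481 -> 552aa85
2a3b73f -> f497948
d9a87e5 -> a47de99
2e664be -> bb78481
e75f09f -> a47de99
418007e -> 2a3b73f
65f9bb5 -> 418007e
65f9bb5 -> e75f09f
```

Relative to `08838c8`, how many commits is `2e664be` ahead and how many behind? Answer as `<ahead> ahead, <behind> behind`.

Reachable from 2e664be: {08838c8, 2e664be, 552aa85, 9dd58b9, a47de99, bb78481}.
Reachable from 08838c8: {08838c8}.
Only in 2e664be's history (ahead): {2e664be, 552aa85, 9dd58b9, a47de99, bb78481} — 5.
Only in 08838c8's history (behind): {} — 0.

5 ahead, 0 behind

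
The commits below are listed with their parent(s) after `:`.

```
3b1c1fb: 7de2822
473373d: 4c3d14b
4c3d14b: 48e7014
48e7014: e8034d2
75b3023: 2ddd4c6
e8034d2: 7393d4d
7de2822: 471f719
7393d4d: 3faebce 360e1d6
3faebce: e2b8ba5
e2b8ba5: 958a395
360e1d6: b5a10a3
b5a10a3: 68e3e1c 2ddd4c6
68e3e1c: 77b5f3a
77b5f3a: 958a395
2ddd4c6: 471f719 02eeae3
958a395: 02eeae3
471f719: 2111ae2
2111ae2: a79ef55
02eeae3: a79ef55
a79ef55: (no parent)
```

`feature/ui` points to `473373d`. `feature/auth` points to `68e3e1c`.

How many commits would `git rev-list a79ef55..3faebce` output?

Reachable from 3faebce: {02eeae3, 3faebce, 958a395, a79ef55, e2b8ba5}.
Reachable from a79ef55: {a79ef55}.
In 3faebce's history but not a79ef55's: {02eeae3, 3faebce, 958a395, e2b8ba5} — 4 commits.

4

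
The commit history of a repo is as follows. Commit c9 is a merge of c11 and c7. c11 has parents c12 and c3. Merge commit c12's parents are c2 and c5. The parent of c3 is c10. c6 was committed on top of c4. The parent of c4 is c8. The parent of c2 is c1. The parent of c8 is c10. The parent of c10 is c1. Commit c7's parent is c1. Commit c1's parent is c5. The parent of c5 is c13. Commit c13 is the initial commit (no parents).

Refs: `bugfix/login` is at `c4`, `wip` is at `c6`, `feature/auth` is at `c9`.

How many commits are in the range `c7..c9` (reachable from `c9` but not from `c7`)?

6

Reachable from c9: {c1, c10, c11, c12, c13, c2, c3, c5, c7, c9}.
Reachable from c7: {c1, c13, c5, c7}.
In c9's history but not c7's: {c10, c11, c12, c2, c3, c9} — 6 commits.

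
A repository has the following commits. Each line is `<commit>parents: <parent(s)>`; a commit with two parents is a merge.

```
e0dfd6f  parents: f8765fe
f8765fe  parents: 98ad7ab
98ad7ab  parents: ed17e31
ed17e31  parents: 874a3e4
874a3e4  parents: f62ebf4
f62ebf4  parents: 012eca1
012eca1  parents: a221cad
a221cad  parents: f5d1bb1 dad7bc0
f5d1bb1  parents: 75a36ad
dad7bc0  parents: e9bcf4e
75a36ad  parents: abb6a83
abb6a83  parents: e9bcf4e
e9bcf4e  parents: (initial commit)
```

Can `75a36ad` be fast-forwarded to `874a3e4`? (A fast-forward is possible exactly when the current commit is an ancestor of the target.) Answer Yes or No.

A fast-forward from 75a36ad to 874a3e4 is possible iff 75a36ad is an ancestor of 874a3e4.
Ancestors of 874a3e4: {012eca1, 75a36ad, 874a3e4, a221cad, abb6a83, dad7bc0, e9bcf4e, f5d1bb1, f62ebf4}.
75a36ad is among them, so fast-forward is possible.

Yes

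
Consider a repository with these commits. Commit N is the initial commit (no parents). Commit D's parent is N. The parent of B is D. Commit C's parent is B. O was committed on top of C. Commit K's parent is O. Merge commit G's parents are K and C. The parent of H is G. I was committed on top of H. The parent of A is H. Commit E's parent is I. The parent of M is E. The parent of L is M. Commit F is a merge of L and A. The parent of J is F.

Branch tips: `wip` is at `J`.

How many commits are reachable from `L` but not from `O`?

Reachable from L: {B, C, D, E, G, H, I, K, L, M, N, O}.
Reachable from O: {B, C, D, N, O}.
In L's history but not O's: {E, G, H, I, K, L, M} — 7 commits.

7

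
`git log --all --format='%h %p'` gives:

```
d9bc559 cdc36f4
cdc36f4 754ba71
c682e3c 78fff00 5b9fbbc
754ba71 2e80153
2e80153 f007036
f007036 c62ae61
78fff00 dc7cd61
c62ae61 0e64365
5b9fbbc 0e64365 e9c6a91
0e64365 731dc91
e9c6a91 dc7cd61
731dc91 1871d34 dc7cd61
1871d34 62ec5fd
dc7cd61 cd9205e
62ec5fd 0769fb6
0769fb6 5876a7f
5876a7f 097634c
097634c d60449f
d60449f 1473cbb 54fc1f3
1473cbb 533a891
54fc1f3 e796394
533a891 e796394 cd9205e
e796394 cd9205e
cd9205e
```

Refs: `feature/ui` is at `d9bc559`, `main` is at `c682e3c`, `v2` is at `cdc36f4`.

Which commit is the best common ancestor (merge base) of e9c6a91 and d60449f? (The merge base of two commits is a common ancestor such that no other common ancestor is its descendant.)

cd9205e

Ancestors of e9c6a91: {cd9205e, dc7cd61, e9c6a91}.
Ancestors of d60449f: {1473cbb, 533a891, 54fc1f3, cd9205e, d60449f, e796394}.
Common ancestors: {cd9205e}.
The only common ancestor is cd9205e, so it is the merge base.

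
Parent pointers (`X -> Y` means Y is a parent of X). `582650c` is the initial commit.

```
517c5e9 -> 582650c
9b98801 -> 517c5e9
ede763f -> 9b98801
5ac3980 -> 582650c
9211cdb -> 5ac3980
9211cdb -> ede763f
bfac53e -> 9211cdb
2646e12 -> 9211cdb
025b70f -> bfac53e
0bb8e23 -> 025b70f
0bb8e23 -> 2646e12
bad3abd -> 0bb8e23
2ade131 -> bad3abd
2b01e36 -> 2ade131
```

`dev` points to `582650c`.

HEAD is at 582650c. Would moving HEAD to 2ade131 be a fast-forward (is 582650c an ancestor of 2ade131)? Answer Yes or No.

Yes

A fast-forward from 582650c to 2ade131 is possible iff 582650c is an ancestor of 2ade131.
Ancestors of 2ade131: {025b70f, 0bb8e23, 2646e12, 2ade131, 517c5e9, 582650c, 5ac3980, 9211cdb, 9b98801, bad3abd, bfac53e, ede763f}.
582650c is among them, so fast-forward is possible.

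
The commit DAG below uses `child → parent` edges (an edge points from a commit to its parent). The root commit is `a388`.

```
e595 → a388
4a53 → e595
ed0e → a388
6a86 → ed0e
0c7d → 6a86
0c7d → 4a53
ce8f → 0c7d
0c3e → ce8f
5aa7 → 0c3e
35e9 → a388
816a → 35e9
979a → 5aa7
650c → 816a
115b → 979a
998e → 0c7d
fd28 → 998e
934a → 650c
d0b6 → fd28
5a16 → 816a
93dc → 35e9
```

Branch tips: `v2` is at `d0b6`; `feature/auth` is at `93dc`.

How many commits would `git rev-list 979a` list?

Walking parent pointers from 979a: reachable set = {0c3e, 0c7d, 4a53, 5aa7, 6a86, 979a, a388, ce8f, e595, ed0e}.
That is 10 commits.

10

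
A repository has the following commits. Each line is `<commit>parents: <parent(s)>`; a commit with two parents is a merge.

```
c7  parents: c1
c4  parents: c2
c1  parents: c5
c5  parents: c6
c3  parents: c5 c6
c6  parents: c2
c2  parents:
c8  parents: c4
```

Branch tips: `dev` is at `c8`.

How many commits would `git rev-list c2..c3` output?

Reachable from c3: {c2, c3, c5, c6}.
Reachable from c2: {c2}.
In c3's history but not c2's: {c3, c5, c6} — 3 commits.

3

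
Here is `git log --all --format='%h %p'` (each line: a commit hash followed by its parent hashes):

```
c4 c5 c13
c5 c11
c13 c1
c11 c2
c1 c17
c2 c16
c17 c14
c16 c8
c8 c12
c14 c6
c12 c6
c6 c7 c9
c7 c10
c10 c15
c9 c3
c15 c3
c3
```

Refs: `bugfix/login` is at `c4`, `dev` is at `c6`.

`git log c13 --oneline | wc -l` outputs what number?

Walking parent pointers from c13: reachable set = {c1, c10, c13, c14, c15, c17, c3, c6, c7, c9}.
That is 10 commits.

10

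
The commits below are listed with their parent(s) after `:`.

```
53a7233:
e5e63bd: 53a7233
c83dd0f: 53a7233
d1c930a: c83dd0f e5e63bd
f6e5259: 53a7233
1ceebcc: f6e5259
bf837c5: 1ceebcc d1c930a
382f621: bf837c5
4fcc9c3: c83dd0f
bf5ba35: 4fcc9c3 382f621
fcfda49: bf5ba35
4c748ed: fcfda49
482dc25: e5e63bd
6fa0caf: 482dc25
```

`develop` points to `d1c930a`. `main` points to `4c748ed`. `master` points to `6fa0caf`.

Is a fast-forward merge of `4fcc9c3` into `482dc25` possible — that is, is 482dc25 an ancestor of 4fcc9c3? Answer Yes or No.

No

A fast-forward from 482dc25 to 4fcc9c3 is possible iff 482dc25 is an ancestor of 4fcc9c3.
Ancestors of 4fcc9c3: {4fcc9c3, 53a7233, c83dd0f}.
482dc25 is not among them, so fast-forward is not possible.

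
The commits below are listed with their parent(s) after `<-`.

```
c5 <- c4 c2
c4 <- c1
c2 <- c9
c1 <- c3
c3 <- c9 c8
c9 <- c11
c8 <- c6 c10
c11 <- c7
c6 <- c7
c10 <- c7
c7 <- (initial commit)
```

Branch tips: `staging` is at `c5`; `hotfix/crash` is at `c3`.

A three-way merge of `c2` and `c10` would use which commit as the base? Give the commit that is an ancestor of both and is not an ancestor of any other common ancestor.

c7

Ancestors of c2: {c11, c2, c7, c9}.
Ancestors of c10: {c10, c7}.
Common ancestors: {c7}.
The only common ancestor is c7, so it is the merge base.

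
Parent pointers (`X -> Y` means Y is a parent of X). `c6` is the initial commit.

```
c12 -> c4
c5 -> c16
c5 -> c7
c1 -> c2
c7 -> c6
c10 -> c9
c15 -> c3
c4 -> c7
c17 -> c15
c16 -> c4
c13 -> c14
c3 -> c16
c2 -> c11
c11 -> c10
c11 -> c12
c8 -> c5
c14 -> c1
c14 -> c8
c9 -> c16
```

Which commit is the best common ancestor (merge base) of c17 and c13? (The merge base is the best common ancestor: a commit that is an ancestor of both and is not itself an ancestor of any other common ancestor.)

Ancestors of c17: {c15, c16, c17, c3, c4, c6, c7}.
Ancestors of c13: {c1, c10, c11, c12, c13, c14, c16, c2, c4, c5, c6, c7, c8, c9}.
Common ancestors: {c16, c4, c6, c7}.
Among these, c16 is not an ancestor of any other common ancestor — it is the merge base.

c16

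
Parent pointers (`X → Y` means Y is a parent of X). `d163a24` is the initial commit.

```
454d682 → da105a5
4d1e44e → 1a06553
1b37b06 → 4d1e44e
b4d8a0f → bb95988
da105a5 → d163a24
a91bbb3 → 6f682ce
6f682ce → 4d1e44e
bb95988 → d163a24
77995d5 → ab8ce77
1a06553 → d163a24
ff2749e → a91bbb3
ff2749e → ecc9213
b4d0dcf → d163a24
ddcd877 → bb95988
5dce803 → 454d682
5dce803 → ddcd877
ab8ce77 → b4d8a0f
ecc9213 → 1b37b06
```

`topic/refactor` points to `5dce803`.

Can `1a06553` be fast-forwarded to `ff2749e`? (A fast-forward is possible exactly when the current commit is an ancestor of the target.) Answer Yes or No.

Yes

A fast-forward from 1a06553 to ff2749e is possible iff 1a06553 is an ancestor of ff2749e.
Ancestors of ff2749e: {1a06553, 1b37b06, 4d1e44e, 6f682ce, a91bbb3, d163a24, ecc9213, ff2749e}.
1a06553 is among them, so fast-forward is possible.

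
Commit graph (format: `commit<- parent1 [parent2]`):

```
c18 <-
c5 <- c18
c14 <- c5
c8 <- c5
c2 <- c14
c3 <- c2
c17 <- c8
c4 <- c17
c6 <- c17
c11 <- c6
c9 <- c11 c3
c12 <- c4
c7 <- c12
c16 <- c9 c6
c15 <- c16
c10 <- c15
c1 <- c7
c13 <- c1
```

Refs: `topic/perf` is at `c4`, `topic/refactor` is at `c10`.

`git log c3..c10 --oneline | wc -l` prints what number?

8

Reachable from c10: {c10, c11, c14, c15, c16, c17, c18, c2, c3, c5, c6, c8, c9}.
Reachable from c3: {c14, c18, c2, c3, c5}.
In c10's history but not c3's: {c10, c11, c15, c16, c17, c6, c8, c9} — 8 commits.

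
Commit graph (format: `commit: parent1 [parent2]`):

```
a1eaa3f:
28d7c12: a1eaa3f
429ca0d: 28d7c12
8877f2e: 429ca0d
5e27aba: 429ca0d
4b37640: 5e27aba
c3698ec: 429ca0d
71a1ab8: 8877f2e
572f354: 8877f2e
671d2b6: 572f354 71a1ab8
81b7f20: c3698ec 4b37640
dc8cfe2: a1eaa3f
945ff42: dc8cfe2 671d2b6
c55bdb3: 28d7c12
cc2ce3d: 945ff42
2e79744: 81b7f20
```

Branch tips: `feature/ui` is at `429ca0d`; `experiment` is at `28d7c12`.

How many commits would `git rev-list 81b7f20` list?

7

Walking parent pointers from 81b7f20: reachable set = {28d7c12, 429ca0d, 4b37640, 5e27aba, 81b7f20, a1eaa3f, c3698ec}.
That is 7 commits.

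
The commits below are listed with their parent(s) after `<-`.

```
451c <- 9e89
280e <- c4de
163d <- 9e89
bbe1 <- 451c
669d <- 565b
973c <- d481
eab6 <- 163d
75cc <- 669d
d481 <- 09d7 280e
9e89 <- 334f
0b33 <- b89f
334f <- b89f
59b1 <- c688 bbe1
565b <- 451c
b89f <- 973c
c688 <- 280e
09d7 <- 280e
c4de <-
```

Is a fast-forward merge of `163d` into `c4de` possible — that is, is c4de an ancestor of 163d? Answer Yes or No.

A fast-forward from c4de to 163d is possible iff c4de is an ancestor of 163d.
Ancestors of 163d: {09d7, 163d, 280e, 334f, 973c, 9e89, b89f, c4de, d481}.
c4de is among them, so fast-forward is possible.

Yes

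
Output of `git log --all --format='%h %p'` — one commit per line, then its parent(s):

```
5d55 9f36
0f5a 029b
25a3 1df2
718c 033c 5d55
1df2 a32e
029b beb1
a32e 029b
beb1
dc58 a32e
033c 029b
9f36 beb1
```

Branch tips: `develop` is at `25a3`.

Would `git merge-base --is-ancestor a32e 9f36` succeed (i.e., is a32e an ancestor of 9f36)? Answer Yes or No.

No

Ancestors of 9f36: {9f36, beb1}.
a32e is not in that set, so it is not an ancestor of 9f36.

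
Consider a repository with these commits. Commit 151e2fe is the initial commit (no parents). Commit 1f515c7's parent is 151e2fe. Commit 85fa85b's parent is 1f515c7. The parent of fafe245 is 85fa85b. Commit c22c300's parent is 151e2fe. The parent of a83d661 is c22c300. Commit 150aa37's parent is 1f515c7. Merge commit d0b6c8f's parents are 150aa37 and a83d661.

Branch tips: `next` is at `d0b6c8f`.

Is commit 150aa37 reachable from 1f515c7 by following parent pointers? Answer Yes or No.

Ancestors of 1f515c7: {151e2fe, 1f515c7}.
150aa37 is not in that set, so it is not an ancestor of 1f515c7.

No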